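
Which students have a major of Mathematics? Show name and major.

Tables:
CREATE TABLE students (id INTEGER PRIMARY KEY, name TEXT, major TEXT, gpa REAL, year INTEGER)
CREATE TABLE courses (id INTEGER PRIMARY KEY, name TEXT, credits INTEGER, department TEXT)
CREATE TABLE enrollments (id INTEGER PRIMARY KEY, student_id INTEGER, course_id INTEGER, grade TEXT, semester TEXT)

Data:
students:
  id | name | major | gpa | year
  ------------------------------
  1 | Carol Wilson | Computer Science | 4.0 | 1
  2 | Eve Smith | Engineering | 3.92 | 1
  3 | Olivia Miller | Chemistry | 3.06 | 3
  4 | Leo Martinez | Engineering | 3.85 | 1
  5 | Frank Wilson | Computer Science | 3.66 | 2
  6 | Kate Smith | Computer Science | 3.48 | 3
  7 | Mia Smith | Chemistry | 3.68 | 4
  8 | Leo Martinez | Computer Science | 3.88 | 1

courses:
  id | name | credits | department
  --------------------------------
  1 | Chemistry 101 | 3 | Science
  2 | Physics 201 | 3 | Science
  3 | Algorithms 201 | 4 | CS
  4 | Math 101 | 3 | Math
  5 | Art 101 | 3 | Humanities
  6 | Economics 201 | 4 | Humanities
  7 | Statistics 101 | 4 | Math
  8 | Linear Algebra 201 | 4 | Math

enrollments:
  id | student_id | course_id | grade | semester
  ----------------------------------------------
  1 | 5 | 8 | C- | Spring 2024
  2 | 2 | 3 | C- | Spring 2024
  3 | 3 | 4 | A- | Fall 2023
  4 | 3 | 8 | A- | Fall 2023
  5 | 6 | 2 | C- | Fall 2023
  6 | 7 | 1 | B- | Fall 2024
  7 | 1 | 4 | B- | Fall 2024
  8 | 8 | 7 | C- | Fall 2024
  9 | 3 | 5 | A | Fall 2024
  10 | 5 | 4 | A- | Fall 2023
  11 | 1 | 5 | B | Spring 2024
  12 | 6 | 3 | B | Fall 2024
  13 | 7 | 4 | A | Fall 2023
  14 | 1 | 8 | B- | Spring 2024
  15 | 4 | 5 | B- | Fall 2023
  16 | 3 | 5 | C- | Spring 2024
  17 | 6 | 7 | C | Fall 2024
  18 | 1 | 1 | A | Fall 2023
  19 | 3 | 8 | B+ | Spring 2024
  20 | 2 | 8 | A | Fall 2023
SELECT name, major FROM students WHERE major = 'Mathematics'

Execution result:
(no rows)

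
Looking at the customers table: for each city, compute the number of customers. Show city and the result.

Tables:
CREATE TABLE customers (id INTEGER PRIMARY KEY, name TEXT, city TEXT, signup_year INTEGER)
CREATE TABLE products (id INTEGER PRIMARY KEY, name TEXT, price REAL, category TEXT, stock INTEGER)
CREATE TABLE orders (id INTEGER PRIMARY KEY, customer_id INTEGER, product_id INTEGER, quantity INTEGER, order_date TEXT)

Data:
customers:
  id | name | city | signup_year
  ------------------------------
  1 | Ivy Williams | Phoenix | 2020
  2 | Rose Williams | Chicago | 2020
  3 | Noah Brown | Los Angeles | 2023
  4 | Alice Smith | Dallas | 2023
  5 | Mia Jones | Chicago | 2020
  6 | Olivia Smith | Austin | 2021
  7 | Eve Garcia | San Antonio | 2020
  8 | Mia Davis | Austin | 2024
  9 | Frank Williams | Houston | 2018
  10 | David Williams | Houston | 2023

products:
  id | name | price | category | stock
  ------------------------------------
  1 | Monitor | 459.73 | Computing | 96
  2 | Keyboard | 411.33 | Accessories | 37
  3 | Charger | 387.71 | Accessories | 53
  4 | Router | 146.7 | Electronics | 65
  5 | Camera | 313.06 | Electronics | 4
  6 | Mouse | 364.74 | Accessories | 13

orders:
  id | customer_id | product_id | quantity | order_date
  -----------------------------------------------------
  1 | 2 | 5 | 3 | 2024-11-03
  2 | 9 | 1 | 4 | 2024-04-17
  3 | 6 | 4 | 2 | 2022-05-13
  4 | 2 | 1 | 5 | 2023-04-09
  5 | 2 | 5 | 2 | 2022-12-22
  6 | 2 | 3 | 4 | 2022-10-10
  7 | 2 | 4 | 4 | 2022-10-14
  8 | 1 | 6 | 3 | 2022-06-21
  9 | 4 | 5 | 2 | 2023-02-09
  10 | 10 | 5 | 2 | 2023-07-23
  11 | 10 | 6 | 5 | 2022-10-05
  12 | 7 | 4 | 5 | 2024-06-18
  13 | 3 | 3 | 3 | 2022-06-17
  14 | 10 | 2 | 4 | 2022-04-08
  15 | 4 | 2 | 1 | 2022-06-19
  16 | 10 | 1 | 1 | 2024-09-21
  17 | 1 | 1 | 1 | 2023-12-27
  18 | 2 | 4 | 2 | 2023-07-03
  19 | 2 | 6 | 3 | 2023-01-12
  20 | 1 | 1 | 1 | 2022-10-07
SELECT city, COUNT(*) AS n FROM customers GROUP BY city

Execution result:
city | n
Austin | 2
Chicago | 2
Dallas | 1
Houston | 2
Los Angeles | 1
Phoenix | 1
San Antonio | 1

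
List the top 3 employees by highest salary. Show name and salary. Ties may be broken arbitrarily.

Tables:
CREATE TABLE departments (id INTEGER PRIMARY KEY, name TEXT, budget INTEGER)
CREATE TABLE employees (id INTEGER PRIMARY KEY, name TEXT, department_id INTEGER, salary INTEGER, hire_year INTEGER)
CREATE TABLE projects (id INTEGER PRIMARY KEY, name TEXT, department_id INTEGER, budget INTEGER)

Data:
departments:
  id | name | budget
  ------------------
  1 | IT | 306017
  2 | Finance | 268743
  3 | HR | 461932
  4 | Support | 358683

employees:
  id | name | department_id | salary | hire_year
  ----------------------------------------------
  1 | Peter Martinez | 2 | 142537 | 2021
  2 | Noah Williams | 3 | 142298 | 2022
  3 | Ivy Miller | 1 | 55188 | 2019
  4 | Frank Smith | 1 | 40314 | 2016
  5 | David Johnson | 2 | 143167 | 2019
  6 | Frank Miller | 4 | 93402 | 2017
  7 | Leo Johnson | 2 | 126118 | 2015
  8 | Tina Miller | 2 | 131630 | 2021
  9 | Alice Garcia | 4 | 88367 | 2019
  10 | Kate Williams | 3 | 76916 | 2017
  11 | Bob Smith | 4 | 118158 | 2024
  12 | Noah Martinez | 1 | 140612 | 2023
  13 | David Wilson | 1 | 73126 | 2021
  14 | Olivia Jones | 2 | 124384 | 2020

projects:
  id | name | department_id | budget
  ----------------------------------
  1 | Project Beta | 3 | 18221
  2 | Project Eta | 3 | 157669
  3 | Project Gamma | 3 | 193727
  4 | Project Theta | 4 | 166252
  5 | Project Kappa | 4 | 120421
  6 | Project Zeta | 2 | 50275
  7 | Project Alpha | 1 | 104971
SELECT name, salary FROM employees ORDER BY salary DESC LIMIT 3

Execution result:
name | salary
David Johnson | 143167
Peter Martinez | 142537
Noah Williams | 142298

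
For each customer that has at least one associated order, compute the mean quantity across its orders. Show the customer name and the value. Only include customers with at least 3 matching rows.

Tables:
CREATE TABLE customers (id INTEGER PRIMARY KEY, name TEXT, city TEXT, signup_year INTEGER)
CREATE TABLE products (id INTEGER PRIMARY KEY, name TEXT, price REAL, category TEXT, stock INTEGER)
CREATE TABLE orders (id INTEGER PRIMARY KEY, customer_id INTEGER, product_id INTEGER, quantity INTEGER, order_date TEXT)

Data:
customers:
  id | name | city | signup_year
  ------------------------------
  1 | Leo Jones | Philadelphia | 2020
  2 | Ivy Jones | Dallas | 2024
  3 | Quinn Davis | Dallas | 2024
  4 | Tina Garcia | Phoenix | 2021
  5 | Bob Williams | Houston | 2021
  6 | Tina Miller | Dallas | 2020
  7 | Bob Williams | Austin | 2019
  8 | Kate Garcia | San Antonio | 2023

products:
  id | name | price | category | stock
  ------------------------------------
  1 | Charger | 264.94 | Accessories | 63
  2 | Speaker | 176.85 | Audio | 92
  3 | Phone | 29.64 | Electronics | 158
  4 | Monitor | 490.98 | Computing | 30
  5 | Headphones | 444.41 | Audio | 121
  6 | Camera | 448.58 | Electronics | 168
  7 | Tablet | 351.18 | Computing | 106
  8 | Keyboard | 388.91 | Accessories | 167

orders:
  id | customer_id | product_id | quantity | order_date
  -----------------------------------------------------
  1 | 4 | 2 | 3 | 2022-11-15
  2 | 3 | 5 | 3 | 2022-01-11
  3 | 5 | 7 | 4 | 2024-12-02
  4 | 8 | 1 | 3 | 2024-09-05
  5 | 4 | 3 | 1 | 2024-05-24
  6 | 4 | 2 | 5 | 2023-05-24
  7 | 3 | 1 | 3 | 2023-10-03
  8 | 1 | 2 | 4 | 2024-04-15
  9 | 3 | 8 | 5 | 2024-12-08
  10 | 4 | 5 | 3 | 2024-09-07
SELECT p.name, AVG(c.quantity) AS avg_quantity FROM orders c JOIN customers p ON c.customer_id = p.id GROUP BY p.id, p.name HAVING COUNT(*) >= 3

Execution result:
name | avg_quantity
Quinn Davis | 3.67
Tina Garcia | 3.00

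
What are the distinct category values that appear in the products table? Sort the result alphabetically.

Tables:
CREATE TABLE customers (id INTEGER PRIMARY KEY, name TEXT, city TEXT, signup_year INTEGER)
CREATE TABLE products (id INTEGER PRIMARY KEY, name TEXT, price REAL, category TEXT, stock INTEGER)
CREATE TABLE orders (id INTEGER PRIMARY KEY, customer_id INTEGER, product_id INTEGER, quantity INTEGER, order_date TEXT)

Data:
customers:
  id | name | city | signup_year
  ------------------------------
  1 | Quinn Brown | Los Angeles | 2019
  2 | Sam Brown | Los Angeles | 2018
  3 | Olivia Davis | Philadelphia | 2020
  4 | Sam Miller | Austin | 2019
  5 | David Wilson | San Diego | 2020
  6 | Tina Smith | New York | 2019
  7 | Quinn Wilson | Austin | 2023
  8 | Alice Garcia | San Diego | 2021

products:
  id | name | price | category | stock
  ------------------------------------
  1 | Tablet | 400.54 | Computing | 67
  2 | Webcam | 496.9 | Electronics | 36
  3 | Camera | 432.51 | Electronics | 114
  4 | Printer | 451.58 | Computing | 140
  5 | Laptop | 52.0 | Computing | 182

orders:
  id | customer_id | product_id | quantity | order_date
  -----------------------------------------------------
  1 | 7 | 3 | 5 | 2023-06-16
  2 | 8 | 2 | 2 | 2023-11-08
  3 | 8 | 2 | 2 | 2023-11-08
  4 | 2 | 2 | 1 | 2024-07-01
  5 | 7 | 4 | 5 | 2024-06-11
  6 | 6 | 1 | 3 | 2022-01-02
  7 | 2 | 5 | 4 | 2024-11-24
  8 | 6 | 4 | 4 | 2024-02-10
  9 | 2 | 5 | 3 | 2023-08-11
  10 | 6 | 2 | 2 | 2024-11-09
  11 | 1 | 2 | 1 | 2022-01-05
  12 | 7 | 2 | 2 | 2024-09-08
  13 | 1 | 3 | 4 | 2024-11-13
SELECT DISTINCT category FROM products ORDER BY category

Execution result:
category
Computing
Electronics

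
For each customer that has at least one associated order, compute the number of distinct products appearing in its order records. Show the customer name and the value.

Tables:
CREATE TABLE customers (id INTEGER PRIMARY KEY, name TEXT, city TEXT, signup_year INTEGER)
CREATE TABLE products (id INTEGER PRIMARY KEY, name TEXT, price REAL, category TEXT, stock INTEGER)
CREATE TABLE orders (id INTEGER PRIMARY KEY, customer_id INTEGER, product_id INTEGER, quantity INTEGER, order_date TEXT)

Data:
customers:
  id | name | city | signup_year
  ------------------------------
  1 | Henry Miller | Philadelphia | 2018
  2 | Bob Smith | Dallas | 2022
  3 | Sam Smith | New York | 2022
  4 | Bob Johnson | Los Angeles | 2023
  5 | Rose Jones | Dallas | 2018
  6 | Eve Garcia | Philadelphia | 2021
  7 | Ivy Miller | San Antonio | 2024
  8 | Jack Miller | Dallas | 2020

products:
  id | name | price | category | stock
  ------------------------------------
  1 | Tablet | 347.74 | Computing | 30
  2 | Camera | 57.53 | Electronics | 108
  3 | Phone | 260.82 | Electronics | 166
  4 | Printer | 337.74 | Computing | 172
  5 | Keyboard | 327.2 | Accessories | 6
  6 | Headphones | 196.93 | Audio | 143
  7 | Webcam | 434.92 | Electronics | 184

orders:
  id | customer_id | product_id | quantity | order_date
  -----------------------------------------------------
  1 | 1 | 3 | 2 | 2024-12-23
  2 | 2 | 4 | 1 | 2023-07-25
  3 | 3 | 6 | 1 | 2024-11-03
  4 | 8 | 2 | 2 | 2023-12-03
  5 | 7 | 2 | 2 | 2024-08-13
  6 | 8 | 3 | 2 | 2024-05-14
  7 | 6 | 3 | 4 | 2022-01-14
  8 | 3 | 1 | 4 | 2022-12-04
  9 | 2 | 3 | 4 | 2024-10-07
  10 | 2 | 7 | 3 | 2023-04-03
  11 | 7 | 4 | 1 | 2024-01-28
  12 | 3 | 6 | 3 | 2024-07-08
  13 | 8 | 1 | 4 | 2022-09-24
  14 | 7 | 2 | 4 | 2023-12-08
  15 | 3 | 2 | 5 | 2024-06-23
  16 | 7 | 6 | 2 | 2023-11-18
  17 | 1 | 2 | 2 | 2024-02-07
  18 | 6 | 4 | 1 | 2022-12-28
SELECT p.name, COUNT(DISTINCT c.product_id) AS distinct_product_count FROM orders c JOIN customers p ON c.customer_id = p.id GROUP BY p.id, p.name

Execution result:
name | distinct_product_count
Henry Miller | 2
Bob Smith | 3
Sam Smith | 3
Eve Garcia | 2
Ivy Miller | 3
Jack Miller | 3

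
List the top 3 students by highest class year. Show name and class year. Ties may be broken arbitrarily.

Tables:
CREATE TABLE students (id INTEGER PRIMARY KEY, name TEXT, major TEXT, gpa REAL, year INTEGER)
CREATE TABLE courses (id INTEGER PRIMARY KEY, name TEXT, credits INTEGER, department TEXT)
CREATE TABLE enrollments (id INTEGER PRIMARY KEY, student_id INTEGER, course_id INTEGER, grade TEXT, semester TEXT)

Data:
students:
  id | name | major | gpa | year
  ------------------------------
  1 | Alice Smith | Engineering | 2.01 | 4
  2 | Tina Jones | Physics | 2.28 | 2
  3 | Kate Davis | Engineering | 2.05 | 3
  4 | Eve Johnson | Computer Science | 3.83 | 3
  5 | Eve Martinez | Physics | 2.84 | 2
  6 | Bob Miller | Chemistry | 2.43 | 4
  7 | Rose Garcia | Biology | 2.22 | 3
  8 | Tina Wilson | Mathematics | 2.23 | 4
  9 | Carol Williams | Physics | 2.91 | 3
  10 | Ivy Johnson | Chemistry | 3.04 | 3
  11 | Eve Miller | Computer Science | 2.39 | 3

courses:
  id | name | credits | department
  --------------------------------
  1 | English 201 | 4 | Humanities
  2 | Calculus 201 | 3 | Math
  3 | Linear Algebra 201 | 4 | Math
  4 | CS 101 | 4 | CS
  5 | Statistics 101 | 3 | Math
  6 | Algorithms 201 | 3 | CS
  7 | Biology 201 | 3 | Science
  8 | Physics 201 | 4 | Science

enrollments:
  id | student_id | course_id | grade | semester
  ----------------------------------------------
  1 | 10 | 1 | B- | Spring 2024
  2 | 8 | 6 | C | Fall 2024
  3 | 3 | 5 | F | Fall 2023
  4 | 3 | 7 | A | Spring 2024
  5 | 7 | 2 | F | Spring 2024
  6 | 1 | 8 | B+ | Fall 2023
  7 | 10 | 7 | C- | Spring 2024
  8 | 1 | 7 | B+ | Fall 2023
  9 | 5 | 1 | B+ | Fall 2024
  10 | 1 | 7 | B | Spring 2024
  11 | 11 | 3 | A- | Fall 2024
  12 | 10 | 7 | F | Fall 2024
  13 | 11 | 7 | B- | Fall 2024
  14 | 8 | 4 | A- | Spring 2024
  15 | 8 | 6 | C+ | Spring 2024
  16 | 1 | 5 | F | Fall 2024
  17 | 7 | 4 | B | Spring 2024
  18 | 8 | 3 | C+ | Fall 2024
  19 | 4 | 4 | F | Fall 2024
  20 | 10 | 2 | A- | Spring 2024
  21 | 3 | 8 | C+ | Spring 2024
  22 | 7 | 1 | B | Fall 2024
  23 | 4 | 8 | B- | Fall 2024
SELECT name, year FROM students ORDER BY year DESC LIMIT 3

Execution result:
name | year
Alice Smith | 4
Bob Miller | 4
Tina Wilson | 4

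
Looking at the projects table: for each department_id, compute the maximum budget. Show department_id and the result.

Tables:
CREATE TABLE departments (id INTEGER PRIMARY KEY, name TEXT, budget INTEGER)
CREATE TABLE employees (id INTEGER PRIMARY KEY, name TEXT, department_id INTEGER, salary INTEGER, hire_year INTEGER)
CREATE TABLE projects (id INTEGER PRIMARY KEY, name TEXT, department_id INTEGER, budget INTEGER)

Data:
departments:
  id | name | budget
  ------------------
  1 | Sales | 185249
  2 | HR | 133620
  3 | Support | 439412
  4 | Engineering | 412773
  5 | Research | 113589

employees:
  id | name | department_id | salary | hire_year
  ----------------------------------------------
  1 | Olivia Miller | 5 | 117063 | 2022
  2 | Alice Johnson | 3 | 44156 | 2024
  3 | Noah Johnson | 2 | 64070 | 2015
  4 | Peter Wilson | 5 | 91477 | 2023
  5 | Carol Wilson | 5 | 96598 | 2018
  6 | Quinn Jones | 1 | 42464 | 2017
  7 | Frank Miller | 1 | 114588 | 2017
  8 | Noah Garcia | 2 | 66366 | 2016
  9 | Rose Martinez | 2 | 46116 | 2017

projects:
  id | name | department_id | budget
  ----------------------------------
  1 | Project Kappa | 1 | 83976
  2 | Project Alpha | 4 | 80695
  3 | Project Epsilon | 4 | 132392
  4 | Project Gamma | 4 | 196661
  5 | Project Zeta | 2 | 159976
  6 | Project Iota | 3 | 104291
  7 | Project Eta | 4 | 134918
SELECT department_id, MAX(budget) AS max_budget FROM projects GROUP BY department_id

Execution result:
department_id | max_budget
1 | 83976
2 | 159976
3 | 104291
4 | 196661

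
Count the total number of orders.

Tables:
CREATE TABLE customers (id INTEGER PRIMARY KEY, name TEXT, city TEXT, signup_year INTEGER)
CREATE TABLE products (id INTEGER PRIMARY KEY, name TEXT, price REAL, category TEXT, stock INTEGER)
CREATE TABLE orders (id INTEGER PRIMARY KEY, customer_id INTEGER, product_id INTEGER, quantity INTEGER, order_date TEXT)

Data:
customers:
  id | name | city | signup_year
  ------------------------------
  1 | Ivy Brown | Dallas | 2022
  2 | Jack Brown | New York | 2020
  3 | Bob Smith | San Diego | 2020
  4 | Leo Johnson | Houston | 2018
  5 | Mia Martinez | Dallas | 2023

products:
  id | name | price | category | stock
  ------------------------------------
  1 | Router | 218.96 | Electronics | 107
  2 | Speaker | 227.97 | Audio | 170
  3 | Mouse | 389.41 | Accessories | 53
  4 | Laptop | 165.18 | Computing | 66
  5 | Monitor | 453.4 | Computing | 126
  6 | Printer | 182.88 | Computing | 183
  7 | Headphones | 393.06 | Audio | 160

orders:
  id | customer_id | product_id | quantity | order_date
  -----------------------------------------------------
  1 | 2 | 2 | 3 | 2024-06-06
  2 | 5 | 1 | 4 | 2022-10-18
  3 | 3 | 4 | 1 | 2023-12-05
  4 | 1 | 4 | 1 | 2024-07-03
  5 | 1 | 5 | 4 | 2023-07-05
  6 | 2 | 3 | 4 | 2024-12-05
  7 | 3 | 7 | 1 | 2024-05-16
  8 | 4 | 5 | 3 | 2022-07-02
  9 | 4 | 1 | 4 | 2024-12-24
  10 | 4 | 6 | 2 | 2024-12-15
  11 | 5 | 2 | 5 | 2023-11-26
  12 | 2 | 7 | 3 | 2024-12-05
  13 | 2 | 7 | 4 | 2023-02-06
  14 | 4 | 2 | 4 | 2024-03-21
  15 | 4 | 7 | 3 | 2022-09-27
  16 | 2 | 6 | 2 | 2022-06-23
SELECT COUNT(*) FROM orders

Execution result:
16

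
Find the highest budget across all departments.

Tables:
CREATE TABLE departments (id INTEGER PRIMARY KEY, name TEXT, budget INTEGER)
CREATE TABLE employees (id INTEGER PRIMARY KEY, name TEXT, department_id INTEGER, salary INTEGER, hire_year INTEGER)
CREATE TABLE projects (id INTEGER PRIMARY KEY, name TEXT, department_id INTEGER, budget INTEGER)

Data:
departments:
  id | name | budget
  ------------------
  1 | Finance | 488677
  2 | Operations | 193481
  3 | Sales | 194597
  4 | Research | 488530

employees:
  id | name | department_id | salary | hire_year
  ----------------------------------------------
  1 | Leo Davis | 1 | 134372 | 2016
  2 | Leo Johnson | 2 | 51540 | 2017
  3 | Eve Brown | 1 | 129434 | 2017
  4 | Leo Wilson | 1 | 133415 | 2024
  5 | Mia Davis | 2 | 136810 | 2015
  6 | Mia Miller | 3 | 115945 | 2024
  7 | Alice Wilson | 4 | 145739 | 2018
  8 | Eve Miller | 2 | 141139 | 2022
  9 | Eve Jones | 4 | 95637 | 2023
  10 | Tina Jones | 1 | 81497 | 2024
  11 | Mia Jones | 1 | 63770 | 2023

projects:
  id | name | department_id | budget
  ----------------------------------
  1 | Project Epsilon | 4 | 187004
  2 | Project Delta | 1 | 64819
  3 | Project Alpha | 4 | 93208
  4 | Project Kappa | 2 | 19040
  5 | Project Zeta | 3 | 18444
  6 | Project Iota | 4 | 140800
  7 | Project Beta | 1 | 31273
SELECT MAX(budget) FROM departments

Execution result:
488677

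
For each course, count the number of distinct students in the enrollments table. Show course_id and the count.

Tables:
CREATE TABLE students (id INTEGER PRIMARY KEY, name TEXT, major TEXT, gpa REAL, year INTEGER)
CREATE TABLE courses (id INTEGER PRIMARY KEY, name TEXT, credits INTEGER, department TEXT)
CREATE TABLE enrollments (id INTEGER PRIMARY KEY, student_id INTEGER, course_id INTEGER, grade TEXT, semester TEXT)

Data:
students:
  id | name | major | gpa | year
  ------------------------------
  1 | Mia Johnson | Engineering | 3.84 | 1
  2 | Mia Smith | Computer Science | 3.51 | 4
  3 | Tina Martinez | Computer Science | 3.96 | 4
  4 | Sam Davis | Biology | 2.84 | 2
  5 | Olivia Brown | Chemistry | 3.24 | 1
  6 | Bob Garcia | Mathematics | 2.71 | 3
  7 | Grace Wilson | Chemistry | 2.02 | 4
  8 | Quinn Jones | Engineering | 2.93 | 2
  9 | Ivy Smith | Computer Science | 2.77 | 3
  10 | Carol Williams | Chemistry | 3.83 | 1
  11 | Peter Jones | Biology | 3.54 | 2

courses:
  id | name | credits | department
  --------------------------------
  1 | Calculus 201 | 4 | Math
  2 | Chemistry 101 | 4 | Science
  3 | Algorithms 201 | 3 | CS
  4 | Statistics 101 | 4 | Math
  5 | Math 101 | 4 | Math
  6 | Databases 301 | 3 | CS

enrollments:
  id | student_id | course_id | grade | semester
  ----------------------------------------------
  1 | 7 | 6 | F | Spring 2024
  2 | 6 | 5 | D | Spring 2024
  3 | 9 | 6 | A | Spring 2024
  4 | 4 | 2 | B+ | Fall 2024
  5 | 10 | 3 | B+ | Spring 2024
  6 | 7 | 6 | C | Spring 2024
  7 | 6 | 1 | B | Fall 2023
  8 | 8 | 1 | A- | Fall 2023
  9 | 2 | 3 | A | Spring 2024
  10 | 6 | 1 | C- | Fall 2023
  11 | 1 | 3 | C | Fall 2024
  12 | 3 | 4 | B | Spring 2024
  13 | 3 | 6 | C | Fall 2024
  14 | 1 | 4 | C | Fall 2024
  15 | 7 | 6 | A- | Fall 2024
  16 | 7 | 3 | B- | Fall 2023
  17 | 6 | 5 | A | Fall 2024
SELECT course_id, COUNT(DISTINCT student_id) AS distinct_student_count FROM enrollments GROUP BY course_id

Execution result:
course_id | distinct_student_count
1 | 2
2 | 1
3 | 4
4 | 2
5 | 1
6 | 3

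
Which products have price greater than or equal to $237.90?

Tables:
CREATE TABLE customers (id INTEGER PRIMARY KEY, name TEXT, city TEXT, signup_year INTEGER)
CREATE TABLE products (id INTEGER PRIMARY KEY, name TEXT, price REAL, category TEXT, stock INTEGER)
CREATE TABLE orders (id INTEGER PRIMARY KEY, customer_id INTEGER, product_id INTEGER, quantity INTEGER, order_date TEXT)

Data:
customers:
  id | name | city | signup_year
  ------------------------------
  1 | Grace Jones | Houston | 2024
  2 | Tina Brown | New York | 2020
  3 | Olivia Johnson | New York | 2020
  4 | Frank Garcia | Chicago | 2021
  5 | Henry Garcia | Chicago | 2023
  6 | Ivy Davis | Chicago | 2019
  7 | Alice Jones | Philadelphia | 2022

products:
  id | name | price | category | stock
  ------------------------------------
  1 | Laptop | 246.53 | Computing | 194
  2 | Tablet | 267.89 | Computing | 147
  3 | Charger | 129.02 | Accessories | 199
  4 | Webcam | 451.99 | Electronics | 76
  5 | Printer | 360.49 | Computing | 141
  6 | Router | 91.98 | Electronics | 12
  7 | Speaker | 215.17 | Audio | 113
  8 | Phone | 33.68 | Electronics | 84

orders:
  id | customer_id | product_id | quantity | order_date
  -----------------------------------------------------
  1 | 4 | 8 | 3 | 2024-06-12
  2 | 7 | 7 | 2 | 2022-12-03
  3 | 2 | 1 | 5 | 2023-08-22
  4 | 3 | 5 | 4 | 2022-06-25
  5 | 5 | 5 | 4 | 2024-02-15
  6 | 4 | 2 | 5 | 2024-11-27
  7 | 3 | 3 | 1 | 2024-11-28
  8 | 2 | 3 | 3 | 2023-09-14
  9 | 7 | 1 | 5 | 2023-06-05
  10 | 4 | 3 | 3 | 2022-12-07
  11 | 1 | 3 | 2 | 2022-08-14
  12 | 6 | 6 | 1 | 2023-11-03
SELECT name, price FROM products WHERE price >= 237.9

Execution result:
name | price
Laptop | 246.53
Tablet | 267.89
Webcam | 451.99
Printer | 360.49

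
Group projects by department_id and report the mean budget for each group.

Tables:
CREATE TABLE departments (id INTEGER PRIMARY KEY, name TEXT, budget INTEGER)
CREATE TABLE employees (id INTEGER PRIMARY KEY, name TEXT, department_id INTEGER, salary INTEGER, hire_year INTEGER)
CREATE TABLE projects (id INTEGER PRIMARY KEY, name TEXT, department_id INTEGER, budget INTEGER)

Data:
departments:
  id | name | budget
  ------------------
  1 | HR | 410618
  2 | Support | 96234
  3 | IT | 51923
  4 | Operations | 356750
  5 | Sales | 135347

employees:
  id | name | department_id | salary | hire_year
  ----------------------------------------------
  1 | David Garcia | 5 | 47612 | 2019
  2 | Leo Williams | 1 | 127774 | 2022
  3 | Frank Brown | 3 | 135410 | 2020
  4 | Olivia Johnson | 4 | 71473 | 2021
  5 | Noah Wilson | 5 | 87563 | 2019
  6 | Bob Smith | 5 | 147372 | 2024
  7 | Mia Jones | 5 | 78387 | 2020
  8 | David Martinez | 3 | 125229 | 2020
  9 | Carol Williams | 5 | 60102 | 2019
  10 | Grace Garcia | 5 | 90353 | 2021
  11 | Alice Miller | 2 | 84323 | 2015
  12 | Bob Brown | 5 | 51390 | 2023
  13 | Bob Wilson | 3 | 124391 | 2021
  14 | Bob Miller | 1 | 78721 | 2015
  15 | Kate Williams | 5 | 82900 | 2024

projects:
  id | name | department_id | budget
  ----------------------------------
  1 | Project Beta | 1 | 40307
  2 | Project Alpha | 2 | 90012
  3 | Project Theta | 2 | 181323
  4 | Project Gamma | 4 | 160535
SELECT department_id, AVG(budget) AS avg_budget FROM projects GROUP BY department_id

Execution result:
department_id | avg_budget
1 | 40307.00
2 | 135667.50
4 | 160535.00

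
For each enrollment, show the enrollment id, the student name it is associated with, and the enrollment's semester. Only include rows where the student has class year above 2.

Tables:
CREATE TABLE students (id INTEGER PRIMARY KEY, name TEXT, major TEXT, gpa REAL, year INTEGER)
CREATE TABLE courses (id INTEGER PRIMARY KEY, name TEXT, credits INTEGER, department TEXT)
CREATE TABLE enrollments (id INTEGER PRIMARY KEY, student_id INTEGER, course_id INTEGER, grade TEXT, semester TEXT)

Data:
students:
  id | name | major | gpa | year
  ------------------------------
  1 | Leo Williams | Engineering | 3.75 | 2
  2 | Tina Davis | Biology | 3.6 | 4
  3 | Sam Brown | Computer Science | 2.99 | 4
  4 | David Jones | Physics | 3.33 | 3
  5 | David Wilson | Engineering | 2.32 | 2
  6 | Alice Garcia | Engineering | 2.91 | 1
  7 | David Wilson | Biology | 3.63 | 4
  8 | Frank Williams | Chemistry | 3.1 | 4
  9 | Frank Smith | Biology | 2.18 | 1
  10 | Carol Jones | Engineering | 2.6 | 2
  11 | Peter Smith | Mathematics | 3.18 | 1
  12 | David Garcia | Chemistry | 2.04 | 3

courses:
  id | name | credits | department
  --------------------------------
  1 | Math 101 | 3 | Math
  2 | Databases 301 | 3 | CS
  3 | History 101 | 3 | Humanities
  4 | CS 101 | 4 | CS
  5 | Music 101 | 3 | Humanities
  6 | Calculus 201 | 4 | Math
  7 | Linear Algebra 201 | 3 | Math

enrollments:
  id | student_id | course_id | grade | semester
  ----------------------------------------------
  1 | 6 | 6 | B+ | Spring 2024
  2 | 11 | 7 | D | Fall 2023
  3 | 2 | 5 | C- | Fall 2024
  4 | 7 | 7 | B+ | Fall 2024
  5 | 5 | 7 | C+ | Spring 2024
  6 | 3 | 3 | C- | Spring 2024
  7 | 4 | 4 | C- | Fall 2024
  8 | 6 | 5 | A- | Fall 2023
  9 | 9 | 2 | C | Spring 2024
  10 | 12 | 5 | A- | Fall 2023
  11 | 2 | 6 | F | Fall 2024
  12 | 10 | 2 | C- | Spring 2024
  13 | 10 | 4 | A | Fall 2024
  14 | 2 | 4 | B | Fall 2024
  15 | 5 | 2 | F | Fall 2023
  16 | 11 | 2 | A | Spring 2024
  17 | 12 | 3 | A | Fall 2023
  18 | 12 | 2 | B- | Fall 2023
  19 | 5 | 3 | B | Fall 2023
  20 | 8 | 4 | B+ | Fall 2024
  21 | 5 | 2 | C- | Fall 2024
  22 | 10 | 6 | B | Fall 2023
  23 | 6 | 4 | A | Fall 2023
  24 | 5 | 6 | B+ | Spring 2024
SELECT c.id, p.name AS student, c.semester FROM enrollments c JOIN students p ON c.student_id = p.id WHERE p.year > 2

Execution result:
id | student | semester
3 | Tina Davis | Fall 2024
4 | David Wilson | Fall 2024
6 | Sam Brown | Spring 2024
7 | David Jones | Fall 2024
10 | David Garcia | Fall 2023
11 | Tina Davis | Fall 2024
14 | Tina Davis | Fall 2024
17 | David Garcia | Fall 2023
18 | David Garcia | Fall 2023
20 | Frank Williams | Fall 2024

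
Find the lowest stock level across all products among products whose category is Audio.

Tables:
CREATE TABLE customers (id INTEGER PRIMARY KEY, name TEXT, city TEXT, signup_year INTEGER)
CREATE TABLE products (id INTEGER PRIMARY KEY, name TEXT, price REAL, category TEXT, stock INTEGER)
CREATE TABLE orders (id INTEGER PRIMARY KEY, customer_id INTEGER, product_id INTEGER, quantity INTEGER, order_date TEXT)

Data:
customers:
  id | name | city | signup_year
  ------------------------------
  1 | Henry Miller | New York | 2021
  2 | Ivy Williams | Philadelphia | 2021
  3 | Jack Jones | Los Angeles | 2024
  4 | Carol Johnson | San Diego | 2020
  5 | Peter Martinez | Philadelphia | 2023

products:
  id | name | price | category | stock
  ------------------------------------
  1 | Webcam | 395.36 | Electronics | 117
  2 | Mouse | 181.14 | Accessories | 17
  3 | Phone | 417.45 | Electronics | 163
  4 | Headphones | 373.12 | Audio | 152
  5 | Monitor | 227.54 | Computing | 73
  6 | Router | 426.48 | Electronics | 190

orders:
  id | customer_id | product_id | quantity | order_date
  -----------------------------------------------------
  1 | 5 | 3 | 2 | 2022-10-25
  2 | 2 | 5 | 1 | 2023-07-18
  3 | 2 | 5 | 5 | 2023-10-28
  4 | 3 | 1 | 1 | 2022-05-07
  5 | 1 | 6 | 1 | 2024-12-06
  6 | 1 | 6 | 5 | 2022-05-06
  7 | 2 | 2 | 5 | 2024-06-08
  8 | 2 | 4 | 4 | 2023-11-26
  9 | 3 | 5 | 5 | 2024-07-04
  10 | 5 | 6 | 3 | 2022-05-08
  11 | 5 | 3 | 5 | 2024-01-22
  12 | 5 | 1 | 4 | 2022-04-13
SELECT MIN(stock) FROM products WHERE category = 'Audio'

Execution result:
152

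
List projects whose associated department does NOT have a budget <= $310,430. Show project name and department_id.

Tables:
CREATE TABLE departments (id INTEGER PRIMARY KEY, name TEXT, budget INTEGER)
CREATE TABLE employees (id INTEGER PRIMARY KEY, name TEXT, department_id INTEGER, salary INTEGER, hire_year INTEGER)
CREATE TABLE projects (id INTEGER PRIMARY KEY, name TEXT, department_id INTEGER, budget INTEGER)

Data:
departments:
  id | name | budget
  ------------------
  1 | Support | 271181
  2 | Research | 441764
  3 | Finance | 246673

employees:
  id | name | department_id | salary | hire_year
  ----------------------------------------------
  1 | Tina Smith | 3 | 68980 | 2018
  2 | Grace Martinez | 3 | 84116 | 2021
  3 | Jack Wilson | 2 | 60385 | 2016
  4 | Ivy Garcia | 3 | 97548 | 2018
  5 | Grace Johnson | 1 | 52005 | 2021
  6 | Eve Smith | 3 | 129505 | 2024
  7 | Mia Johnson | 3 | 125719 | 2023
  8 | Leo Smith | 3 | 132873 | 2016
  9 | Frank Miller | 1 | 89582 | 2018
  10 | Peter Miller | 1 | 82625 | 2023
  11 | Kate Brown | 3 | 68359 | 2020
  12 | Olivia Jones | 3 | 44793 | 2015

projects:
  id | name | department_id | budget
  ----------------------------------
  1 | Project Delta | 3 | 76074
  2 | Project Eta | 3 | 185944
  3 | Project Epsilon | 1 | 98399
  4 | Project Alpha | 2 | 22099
SELECT name, department_id FROM projects WHERE department_id NOT IN (SELECT id FROM departments WHERE budget <= 310430)

Execution result:
name | department_id
Project Alpha | 2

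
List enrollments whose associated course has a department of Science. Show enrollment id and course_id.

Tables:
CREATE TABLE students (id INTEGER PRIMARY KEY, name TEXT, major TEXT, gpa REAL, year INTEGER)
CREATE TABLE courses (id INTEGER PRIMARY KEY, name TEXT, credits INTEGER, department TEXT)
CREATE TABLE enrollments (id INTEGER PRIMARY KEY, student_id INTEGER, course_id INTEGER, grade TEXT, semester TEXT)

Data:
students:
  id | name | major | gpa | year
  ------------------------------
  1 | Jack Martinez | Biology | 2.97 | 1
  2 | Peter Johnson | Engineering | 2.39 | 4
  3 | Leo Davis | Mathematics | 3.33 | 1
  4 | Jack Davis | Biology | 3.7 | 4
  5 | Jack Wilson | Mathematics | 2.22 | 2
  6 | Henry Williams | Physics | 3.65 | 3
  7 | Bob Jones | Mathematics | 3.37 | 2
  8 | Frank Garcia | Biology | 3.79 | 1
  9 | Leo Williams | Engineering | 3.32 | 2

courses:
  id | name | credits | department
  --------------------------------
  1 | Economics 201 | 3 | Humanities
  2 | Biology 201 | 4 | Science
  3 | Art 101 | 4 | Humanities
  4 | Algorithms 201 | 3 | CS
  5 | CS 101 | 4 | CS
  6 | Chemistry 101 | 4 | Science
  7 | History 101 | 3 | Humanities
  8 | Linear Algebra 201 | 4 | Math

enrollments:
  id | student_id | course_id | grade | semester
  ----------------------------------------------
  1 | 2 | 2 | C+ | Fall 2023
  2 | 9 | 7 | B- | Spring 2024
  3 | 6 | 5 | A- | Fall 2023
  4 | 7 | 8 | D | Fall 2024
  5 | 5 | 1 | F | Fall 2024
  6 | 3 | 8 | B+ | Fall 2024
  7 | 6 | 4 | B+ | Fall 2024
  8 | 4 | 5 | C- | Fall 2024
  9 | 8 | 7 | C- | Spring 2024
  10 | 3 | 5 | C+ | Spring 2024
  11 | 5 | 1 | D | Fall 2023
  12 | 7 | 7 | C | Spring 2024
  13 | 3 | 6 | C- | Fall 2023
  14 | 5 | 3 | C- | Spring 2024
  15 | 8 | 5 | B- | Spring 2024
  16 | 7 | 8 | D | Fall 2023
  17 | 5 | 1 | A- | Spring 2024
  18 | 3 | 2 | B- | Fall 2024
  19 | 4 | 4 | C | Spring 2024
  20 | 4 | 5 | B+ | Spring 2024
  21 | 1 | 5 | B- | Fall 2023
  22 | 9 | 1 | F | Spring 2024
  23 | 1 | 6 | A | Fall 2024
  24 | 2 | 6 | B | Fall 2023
SELECT id, course_id FROM enrollments WHERE course_id IN (SELECT id FROM courses WHERE department = 'Science')

Execution result:
id | course_id
1 | 2
13 | 6
18 | 2
23 | 6
24 | 6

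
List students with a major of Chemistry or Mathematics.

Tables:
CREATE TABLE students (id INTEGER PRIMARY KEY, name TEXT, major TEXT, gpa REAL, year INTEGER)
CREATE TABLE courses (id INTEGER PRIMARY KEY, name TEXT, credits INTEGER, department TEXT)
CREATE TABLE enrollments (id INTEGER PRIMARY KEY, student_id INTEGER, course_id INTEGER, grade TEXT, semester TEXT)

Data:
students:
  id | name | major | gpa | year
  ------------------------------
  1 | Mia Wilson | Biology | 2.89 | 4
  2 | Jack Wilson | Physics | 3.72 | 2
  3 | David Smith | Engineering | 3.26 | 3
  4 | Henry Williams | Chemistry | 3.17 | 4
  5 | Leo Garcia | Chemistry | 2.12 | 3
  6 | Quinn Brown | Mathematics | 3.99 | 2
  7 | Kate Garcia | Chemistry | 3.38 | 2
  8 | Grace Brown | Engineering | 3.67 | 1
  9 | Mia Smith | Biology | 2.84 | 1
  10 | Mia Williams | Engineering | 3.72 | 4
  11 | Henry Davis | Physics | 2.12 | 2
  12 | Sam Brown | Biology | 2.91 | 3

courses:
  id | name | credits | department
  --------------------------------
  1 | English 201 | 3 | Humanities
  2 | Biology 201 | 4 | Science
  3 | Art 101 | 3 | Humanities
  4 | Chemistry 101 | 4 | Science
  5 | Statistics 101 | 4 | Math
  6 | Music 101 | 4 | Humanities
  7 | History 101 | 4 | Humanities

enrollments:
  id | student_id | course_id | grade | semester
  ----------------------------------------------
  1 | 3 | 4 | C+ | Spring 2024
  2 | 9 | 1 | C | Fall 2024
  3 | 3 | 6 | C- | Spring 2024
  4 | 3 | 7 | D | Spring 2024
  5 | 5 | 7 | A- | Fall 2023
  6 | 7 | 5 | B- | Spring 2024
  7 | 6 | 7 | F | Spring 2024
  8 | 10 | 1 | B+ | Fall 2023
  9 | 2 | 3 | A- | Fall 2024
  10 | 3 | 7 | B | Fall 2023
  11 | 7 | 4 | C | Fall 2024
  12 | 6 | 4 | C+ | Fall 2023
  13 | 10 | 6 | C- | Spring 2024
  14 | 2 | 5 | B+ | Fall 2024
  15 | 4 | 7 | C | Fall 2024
SELECT name, major FROM students WHERE major IN ('Chemistry', 'Mathematics')

Execution result:
name | major
Henry Williams | Chemistry
Leo Garcia | Chemistry
Quinn Brown | Mathematics
Kate Garcia | Chemistry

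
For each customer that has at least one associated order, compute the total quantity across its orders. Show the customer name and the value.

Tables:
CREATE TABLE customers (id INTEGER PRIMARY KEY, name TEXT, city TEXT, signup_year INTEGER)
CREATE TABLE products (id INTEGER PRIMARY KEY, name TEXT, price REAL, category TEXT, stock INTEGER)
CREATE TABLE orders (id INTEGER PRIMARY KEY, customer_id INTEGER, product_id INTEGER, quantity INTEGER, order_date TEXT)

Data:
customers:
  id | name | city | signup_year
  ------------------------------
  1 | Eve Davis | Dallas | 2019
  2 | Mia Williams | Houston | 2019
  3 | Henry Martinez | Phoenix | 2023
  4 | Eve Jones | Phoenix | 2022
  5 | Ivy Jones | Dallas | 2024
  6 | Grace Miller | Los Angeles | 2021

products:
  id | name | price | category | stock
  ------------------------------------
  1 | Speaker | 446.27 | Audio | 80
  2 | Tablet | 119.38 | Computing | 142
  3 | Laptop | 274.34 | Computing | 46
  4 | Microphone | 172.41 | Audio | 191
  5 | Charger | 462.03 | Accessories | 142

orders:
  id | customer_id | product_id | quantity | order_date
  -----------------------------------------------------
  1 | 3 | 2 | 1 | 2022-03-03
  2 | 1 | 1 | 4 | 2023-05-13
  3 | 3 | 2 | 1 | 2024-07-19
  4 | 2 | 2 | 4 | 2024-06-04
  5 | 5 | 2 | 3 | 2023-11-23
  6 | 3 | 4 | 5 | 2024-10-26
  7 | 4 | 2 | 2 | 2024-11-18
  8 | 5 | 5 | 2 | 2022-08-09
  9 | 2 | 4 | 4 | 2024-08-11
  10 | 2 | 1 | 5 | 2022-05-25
SELECT p.name, SUM(c.quantity) AS sum_quantity FROM orders c JOIN customers p ON c.customer_id = p.id GROUP BY p.id, p.name

Execution result:
name | sum_quantity
Eve Davis | 4
Mia Williams | 13
Henry Martinez | 7
Eve Jones | 2
Ivy Jones | 5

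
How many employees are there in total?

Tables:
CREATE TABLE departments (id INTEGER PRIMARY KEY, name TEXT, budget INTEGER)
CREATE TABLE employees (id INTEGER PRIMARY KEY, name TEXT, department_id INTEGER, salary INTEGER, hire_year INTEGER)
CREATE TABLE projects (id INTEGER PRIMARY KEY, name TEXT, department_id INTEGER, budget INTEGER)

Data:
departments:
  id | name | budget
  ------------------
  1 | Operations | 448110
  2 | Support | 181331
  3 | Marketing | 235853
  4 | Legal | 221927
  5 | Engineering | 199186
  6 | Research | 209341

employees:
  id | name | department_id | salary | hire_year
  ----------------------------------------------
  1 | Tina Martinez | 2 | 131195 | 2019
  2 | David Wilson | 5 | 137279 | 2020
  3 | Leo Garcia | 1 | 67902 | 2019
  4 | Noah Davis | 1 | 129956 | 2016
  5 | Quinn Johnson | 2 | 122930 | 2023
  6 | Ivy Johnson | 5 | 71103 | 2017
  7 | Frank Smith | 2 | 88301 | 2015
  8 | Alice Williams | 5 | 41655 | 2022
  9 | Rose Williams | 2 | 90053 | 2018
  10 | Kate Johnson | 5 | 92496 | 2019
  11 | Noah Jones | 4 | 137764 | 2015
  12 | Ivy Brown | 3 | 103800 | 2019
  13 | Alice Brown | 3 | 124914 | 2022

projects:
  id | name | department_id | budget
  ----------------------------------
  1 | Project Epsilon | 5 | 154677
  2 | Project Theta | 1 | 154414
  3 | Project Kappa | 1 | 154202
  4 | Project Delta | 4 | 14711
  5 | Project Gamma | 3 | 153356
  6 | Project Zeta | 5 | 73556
SELECT COUNT(*) FROM employees

Execution result:
13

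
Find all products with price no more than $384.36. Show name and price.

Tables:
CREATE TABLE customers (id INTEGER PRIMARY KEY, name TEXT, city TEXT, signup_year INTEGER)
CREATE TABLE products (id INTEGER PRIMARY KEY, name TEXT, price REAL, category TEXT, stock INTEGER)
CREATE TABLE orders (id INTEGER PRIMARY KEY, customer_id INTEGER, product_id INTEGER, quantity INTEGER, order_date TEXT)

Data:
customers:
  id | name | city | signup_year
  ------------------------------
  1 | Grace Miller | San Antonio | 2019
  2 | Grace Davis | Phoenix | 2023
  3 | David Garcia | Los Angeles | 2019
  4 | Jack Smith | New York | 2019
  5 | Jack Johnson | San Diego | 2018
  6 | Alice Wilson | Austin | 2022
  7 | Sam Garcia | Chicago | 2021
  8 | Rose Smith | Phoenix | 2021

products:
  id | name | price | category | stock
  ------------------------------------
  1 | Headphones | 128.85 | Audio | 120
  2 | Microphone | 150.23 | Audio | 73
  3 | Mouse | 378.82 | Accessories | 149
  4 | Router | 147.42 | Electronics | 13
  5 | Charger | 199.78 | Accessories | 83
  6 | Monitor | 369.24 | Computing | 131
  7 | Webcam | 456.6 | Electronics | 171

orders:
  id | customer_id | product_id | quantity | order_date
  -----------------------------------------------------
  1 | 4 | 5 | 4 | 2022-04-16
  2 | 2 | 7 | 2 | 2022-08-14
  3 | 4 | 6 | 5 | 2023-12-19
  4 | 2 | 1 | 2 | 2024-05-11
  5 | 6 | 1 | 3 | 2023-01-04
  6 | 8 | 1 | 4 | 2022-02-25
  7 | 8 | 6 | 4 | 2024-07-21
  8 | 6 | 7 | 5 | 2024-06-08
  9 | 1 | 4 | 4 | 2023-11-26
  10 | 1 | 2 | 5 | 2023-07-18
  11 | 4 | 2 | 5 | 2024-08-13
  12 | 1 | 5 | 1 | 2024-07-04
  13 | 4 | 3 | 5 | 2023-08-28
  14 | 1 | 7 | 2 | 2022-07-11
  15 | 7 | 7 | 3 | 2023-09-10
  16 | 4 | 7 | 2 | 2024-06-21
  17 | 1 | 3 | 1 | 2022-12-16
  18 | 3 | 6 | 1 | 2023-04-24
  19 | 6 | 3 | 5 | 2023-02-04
SELECT name, price FROM products WHERE price <= 384.36

Execution result:
name | price
Headphones | 128.85
Microphone | 150.23
Mouse | 378.82
Router | 147.42
Charger | 199.78
Monitor | 369.24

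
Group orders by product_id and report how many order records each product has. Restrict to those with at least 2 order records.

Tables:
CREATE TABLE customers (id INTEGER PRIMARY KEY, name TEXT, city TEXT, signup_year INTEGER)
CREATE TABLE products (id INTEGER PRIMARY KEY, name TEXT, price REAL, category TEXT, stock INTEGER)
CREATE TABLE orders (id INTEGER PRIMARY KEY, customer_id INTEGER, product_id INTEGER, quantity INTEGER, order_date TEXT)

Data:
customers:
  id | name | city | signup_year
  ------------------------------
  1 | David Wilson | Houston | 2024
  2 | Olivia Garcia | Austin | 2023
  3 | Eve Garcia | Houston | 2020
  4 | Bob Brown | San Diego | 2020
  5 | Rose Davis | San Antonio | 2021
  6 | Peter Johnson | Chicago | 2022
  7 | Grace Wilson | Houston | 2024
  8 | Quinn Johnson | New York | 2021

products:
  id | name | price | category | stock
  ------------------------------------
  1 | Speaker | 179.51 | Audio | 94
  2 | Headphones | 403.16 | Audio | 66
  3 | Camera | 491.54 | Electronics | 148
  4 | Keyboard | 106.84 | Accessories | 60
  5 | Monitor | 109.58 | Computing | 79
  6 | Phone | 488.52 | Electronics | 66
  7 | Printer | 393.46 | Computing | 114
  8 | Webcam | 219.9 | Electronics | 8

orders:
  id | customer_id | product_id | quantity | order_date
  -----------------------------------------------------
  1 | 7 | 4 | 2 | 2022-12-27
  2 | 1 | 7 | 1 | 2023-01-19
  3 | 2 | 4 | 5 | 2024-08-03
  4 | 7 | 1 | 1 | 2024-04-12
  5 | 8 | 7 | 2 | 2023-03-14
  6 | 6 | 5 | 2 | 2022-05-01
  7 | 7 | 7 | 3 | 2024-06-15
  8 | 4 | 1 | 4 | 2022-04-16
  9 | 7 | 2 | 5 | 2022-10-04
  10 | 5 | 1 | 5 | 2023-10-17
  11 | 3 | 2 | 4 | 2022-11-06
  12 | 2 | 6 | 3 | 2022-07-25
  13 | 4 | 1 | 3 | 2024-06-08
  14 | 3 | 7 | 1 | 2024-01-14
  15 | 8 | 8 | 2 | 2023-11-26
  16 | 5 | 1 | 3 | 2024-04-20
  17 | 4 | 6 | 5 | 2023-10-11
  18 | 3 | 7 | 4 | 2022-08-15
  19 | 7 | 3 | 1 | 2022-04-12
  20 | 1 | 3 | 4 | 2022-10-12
SELECT product_id, COUNT(*) AS order_count FROM orders GROUP BY product_id HAVING COUNT(*) >= 2

Execution result:
product_id | order_count
1 | 5
2 | 2
3 | 2
4 | 2
6 | 2
7 | 5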